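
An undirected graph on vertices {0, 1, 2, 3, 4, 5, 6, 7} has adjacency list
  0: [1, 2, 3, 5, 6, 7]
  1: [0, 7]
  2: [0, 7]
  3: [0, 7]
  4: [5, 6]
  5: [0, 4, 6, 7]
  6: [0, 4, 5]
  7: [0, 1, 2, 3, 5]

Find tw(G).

A width-2 tree decomposition is:
Bags: B1 = {0, 2, 7}  B2 = {0, 5, 7}  B3 = {0, 5, 6}  B4 = {4, 5, 6}  B5 = {0, 1, 7}  B6 = {0, 3, 7}
Tree: B1–B2, B2–B3, B3–B4, B2–B5, B2–B6
Each bag holds 3 vertices, so the decomposition has width 2, which upper-bounds the treewidth. On the other hand G contains the 3-clique {0, 5, 6}. A clique must lie in a single bag of any decomposition, so no decomposition can have width below 2. Combining the bounds, tw(G) = 2.

2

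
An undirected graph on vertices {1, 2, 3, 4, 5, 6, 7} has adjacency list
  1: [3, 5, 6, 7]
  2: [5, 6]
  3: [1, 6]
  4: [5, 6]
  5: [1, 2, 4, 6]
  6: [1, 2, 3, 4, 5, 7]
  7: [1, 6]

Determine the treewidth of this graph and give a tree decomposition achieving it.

Each bag holds 3 vertices, so the decomposition has width 2, which upper-bounds the treewidth. For the lower bound, the 3 vertices {1, 3, 6} are pairwise adjacent, and any tree decomposition puts a clique entirely inside one bag — forcing width ≥ 2. Therefore the treewidth is 2.

Treewidth 2.
Bags: B1 = {1, 3, 6}  B2 = {1, 5, 6}  B3 = {4, 5, 6}  B4 = {2, 5, 6}  B5 = {1, 6, 7}
Tree: B1–B2, B2–B3, B2–B4, B2–B5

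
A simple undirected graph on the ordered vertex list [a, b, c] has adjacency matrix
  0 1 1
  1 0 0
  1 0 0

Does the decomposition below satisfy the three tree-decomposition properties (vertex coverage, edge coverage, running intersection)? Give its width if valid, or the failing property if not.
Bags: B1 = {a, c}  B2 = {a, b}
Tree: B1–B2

Yes; width 1.

Every vertex of G appears in some bag (union = {a, b, c}); every edge is covered by a bag; and for each vertex v the set of bags containing v is connected in the bag tree. The decomposition is therefore valid. The largest bag has 2 vertices, so the width is 1.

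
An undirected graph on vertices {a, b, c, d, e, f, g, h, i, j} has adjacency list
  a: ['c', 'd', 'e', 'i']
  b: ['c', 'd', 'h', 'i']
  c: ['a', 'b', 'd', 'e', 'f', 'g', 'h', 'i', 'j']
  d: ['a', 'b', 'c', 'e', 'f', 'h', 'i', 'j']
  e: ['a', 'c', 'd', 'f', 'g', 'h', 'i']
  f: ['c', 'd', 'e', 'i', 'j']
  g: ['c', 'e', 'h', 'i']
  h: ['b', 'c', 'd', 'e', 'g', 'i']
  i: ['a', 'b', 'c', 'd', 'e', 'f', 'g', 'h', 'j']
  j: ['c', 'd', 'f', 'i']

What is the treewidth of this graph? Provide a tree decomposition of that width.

Treewidth 4.
One optimal decomposition is:
Bags: B1 = {c, d, e, f, i}  B2 = {c, d, e, h, i}  B3 = {a, c, d, e, i}  B4 = {c, e, g, h, i}  B5 = {c, d, f, i, j}  B6 = {b, c, d, h, i}
Tree: B1–B2, B1–B3, B2–B4, B1–B5, B2–B6

Each bag holds 5 vertices, so the decomposition has width 4, which upper-bounds the treewidth. For the lower bound, the 5 vertices {c, d, f, i, j} are pairwise adjacent, and any tree decomposition puts a clique entirely inside one bag — forcing width ≥ 4. Therefore the treewidth is 4.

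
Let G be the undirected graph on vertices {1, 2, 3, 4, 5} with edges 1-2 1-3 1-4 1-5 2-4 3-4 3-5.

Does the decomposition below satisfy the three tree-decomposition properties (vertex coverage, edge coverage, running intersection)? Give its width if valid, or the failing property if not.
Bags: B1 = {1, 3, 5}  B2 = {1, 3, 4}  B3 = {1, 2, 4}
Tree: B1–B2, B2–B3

Vertex coverage: the bags together contain {1, 2, 3, 4, 5}, the full vertex set. Edge coverage: each edge of G has both endpoints in at least one bag. Running intersection: for every vertex, the bags containing it form a connected subtree. All three properties hold, so this is a valid tree decomposition of width max|bag| − 1 = 2, and hence tw(G) ≤ 2.

Yes; width 2.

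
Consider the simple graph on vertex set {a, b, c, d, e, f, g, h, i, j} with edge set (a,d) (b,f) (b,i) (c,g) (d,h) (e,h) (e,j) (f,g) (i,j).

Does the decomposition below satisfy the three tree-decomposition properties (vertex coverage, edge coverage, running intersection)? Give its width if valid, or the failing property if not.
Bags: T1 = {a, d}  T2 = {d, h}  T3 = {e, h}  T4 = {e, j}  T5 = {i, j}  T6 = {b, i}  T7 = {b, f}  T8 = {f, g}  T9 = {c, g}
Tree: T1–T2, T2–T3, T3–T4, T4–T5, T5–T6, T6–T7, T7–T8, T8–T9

Yes; width 1.

Checking the three conditions: (i) the bags cover all of {a, b, c, d, e, f, g, h, i, j}; (ii) for each edge, some bag contains both endpoints; (iii) the bags containing any fixed vertex form a subtree. All hold, so the decomposition is valid with width 2 − 1 = 1.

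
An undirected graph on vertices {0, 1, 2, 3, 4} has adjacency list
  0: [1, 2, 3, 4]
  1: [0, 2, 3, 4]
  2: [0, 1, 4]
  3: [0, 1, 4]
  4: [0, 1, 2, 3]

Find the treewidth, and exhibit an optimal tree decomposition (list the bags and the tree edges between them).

Treewidth 3.
Bags: B1 = {0, 1, 2, 4}  B2 = {0, 1, 3, 4}
Tree: B1–B2

Each bag holds 4 vertices, so the decomposition has width 3, which upper-bounds the treewidth. On the other hand G contains the 4-clique {0, 1, 2, 4}. A clique must lie in a single bag of any decomposition, so no decomposition can have width below 3. Hence tw(G) = 3 exactly.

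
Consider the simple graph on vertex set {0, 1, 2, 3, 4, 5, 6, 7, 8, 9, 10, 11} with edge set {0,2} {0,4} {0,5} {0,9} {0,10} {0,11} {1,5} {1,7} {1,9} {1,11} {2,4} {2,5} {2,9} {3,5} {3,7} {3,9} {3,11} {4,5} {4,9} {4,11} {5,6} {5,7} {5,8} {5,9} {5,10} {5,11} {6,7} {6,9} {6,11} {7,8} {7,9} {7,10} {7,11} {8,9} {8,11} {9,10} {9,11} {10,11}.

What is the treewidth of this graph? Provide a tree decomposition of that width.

Each bag holds 5 vertices, so the decomposition has width 4, which upper-bounds the treewidth. On the other hand G contains the 5-clique {0, 2, 4, 5, 9}. A clique must lie in a single bag of any decomposition, so no decomposition can have width below 4. Hence tw(G) = 4 exactly.

Treewidth 4.
One such decomposition:
Bags: B1 = {3, 5, 7, 9, 11}  B2 = {5, 6, 7, 9, 11}  B3 = {1, 5, 7, 9, 11}  B4 = {5, 7, 9, 10, 11}  B5 = {0, 5, 9, 10, 11}  B6 = {5, 7, 8, 9, 11}  B7 = {0, 4, 5, 9, 11}  B8 = {0, 2, 4, 5, 9}
Tree: B1–B2, B2–B3, B2–B4, B4–B5, B1–B6, B5–B7, B7–B8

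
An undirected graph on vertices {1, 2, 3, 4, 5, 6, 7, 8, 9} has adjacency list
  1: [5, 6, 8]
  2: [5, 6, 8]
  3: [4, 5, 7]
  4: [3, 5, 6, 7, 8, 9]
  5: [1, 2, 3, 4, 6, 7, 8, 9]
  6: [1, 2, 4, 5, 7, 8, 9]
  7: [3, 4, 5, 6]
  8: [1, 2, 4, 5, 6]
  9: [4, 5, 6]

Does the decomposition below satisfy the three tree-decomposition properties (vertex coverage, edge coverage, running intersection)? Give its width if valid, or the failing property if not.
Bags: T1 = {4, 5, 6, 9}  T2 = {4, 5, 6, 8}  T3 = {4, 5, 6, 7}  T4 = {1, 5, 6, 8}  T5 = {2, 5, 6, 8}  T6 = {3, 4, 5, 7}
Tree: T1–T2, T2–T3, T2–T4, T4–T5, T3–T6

Yes; width 3.

Vertex coverage: the bags together contain {1, 2, 3, 4, 5, 6, 7, 8, 9}, the full vertex set. Edge coverage: each edge of G has both endpoints in at least one bag. Running intersection: for every vertex, the bags containing it form a connected subtree. All three properties hold, so this is a valid tree decomposition of width max|bag| − 1 = 3, and hence tw(G) ≤ 3.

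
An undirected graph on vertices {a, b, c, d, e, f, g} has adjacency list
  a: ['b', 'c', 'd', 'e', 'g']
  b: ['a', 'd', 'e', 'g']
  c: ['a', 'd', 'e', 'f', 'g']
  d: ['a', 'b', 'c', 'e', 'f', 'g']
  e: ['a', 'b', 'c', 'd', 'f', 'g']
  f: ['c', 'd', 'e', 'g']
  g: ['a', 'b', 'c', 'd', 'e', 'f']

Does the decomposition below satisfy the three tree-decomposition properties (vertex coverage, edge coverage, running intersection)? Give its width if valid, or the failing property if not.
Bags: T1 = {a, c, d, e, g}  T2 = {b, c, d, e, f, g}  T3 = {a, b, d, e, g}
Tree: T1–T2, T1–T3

A tree decomposition must satisfy three properties: every vertex lies in some bag; for every edge, both endpoints lie together in some bag; and for every vertex, the bags containing it form a connected subtree. Here bags containing vertex b are not connected in the tree, so the decomposition is invalid.

No — bags containing vertex b are not connected in the tree.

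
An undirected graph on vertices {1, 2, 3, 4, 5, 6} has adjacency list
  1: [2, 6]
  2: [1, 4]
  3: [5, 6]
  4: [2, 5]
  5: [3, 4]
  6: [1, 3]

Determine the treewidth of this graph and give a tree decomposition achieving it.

Every bag has size at most 3, so the width is 3 − 1 = 2 and tw(G) ≤ 2. For the lower bound, G contains the cycle 5–4–2–1–6–3–5, so G is not a forest; only forests have treewidth ≤ 1, hence tw(G) ≥ 2. Hence tw(G) = 2 exactly.

Treewidth 2.
One such decomposition:
Bags: B1 = {2, 4, 5}  B2 = {1, 2, 5}  B3 = {1, 5, 6}  B4 = {3, 5, 6}
Tree: B1–B2, B2–B3, B3–B4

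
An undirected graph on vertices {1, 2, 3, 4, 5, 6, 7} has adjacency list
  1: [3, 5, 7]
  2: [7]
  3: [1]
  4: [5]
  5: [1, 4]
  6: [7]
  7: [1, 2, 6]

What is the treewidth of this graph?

1

A width-1 tree decomposition is:
Bags: B1 = {1, 7}  B2 = {2, 7}  B3 = {6, 7}  B4 = {1, 5}  B5 = {1, 3}  B6 = {4, 5}
Tree: B1–B2, B1–B3, B1–B4, B4–B5, B4–B6
Every bag has size at most 2, so the width is 2 − 1 = 1 and tw(G) ≤ 1. Any graph with an edge has treewidth ≥ 1, and G has the edge 7–1. Hence tw(G) = 1 exactly.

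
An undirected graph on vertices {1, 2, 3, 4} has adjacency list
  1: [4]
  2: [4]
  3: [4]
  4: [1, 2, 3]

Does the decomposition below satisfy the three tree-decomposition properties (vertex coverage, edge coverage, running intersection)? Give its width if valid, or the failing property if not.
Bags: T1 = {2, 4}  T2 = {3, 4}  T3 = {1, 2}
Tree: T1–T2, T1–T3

A tree decomposition must satisfy three properties: every vertex lies in some bag; for every edge, both endpoints lie together in some bag; and for every vertex, the bags containing it form a connected subtree. Here edge (4,1) lies in no bag, so the decomposition is invalid.

No — edge (4,1) lies in no bag.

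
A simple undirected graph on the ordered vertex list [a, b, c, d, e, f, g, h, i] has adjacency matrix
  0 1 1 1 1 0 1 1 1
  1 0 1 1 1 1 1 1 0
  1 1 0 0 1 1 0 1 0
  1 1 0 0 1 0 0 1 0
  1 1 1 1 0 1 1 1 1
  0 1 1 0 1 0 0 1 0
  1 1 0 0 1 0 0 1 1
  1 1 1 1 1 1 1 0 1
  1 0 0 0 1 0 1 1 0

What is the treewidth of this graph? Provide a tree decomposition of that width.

Each bag holds 5 vertices, so the decomposition has width 4, which upper-bounds the treewidth. For the lower bound, the 5 vertices {a, b, d, e, h} are pairwise adjacent, and any tree decomposition puts a clique entirely inside one bag — forcing width ≥ 4. Therefore the treewidth is 4.

Treewidth 4.
One optimal decomposition is:
Bags: B1 = {a, b, c, e, h}  B2 = {a, b, d, e, h}  B3 = {a, b, e, g, h}  B4 = {a, e, g, h, i}  B5 = {b, c, e, f, h}
Tree: B1–B2, B2–B3, B3–B4, B1–B5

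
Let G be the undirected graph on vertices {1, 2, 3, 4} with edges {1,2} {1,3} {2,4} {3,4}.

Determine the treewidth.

2

A width-2 tree decomposition is:
Bags: B1 = {2, 3, 4}  B2 = {1, 2, 3}
Tree: B1–B2
The largest bag has 3 vertices, giving width 2; this decomposition certifies tw(G) ≤ 2. Since 3–4–2–1–3 is a cycle in G, G is not acyclic. Forests are exactly the graphs of treewidth ≤ 1, so tw(G) ≥ 2. Therefore the treewidth is 2.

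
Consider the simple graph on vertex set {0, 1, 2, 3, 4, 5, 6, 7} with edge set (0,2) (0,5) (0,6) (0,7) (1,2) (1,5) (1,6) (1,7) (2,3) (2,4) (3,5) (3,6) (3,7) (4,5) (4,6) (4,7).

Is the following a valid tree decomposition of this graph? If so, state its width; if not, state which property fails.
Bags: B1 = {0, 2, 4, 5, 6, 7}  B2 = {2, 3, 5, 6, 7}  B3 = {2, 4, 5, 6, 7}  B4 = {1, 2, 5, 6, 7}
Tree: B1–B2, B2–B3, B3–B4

A tree decomposition must satisfy three properties: every vertex lies in some bag; for every edge, both endpoints lie together in some bag; and for every vertex, the bags containing it form a connected subtree. Here bags containing vertex 4 are not connected in the tree, so the decomposition is invalid.

No — bags containing vertex 4 are not connected in the tree.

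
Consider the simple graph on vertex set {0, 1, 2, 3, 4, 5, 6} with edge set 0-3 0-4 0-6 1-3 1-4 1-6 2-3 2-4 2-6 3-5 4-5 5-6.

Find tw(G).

3

A width-3 tree decomposition is:
Bags: B1 = {1, 3, 4, 6}  B2 = {3, 4, 5, 6}  B3 = {2, 3, 4, 6}  B4 = {0, 3, 4, 6}
Tree: B1–B2, B2–B3, B3–B4
The largest bag has 4 vertices, giving width 3; this decomposition certifies tw(G) ≤ 3. For the lower bound: the 4 vertex sets {1,6}, {4,5}, {3}, {2} are disjoint, each induces a connected subgraph, and every pair is joined by at least one edge of G. Contracting each set to a single vertex therefore yields K_{4} as a minor, and since treewidth is minor-monotone, tw(G) ≥ tw(K_{4}) = 3. Therefore the treewidth is 3.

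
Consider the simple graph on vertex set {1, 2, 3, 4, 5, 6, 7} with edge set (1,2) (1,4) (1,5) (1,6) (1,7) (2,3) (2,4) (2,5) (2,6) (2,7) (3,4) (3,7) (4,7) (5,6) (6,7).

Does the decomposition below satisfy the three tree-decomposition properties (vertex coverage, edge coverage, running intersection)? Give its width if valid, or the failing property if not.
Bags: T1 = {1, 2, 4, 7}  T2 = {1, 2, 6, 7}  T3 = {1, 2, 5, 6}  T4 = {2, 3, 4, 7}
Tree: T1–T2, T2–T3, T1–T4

Yes; width 3.

Every vertex of G appears in some bag (union = {1, 2, 3, 4, 5, 6, 7}); every edge is covered by a bag; and for each vertex v the set of bags containing v is connected in the bag tree. The decomposition is therefore valid. The largest bag has 4 vertices, so the width is 3.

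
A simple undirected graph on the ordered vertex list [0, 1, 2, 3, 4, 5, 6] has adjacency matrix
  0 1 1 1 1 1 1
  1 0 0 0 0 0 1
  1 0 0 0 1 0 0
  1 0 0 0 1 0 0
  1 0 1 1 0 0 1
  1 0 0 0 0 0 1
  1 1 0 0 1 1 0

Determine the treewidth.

2

A width-2 tree decomposition is:
Bags: B1 = {0, 1, 6}  B2 = {0, 4, 6}  B3 = {0, 5, 6}  B4 = {0, 2, 4}  B5 = {0, 3, 4}
Tree: B1–B2, B1–B3, B2–B4, B4–B5
Each bag holds 3 vertices, so the decomposition has width 2, which upper-bounds the treewidth. Conversely, {0, 1, 6} is a clique of size 3, and the vertices of any clique must share a bag in every tree decomposition; so some bag has ≥ 3 vertices and tw(G) ≥ 2. Combining the bounds, tw(G) = 2.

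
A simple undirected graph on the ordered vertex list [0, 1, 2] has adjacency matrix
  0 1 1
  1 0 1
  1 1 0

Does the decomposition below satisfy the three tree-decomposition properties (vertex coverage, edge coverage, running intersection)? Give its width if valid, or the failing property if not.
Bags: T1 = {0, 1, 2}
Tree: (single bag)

Every vertex of G appears in some bag (union = {0, 1, 2}); every edge is covered by a bag; and for each vertex v the set of bags containing v is connected in the bag tree. The decomposition is therefore valid. The largest bag has 3 vertices, so the width is 2.

Yes; width 2.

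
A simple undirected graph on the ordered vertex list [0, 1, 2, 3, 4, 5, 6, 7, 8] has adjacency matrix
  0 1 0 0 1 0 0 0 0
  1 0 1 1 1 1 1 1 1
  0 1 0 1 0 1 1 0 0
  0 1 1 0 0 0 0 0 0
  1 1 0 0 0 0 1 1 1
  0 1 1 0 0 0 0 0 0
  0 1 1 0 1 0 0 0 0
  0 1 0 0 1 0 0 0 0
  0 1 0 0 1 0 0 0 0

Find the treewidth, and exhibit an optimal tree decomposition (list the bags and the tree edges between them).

Treewidth 2.
One such decomposition:
Bags: B1 = {1, 4, 6}  B2 = {1, 4, 7}  B3 = {1, 2, 6}  B4 = {1, 2, 3}  B5 = {1, 2, 5}  B6 = {1, 4, 8}  B7 = {0, 1, 4}
Tree: B1–B2, B1–B3, B3–B4, B3–B5, B2–B6, B1–B7

The largest bag has 3 vertices, giving width 2; this decomposition certifies tw(G) ≤ 2. On the other hand G contains the 3-clique {1, 2, 3}. A clique must lie in a single bag of any decomposition, so no decomposition can have width below 2. Combining the bounds, tw(G) = 2.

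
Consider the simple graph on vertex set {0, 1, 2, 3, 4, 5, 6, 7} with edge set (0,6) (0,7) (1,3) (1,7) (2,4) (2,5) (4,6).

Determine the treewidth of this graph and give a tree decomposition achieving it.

Each bag holds 2 vertices, so the decomposition has width 1, which upper-bounds the treewidth. Any graph with an edge has treewidth ≥ 1, and G has the edge 3–1. Combining the bounds, tw(G) = 1.

Treewidth 1.
One such decomposition:
Bags: B1 = {1, 3}  B2 = {1, 7}  B3 = {0, 7}  B4 = {0, 6}  B5 = {4, 6}  B6 = {2, 4}  B7 = {2, 5}
Tree: B1–B2, B2–B3, B3–B4, B4–B5, B5–B6, B6–B7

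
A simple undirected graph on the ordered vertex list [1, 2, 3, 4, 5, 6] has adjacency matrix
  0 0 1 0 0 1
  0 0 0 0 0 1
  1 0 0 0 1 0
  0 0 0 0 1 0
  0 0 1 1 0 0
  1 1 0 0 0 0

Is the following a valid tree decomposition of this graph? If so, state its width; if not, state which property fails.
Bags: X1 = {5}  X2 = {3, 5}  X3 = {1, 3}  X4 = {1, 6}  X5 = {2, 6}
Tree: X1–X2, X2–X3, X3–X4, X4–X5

A tree decomposition must satisfy three properties: every vertex lies in some bag; for every edge, both endpoints lie together in some bag; and for every vertex, the bags containing it form a connected subtree. Here vertex 4 appears in no bag, so the decomposition is invalid.

No — vertex 4 appears in no bag.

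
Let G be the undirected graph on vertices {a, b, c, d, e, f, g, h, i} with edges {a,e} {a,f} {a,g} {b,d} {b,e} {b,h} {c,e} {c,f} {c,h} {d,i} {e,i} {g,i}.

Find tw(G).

3

A width-3 tree decomposition is:
Bags: B1 = {b, d, h, i}  B2 = {b, e, h, i}  B3 = {c, e, h, i}  B4 = {c, e, g, i}  B5 = {a, c, e, g}  B6 = {a, c, f, g}
Tree: B1–B2, B2–B3, B3–B4, B4–B5, B5–B6
Every bag has size at most 4, so the width is 4 − 1 = 3 and tw(G) ≤ 3. For the lower bound: the 4 vertex sets {b,d,h}, {i}, {e}, {a,c,f,g} are disjoint, each induces a connected subgraph, and every pair is joined by at least one edge of G. Contracting each set to a single vertex therefore yields K_{4} as a minor, and since treewidth is minor-monotone, tw(G) ≥ tw(K_{4}) = 3. Combining the bounds, tw(G) = 3.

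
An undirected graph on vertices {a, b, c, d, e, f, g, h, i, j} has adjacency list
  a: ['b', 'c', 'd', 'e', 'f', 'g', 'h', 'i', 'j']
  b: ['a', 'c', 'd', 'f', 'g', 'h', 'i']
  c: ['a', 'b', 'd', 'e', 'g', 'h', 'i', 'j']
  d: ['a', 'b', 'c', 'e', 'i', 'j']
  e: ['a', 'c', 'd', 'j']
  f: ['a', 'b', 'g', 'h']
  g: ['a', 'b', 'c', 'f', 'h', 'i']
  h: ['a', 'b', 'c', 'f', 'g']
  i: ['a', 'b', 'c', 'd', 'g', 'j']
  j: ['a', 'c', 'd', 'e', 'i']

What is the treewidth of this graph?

A width-4 tree decomposition is:
Bags: B1 = {a, b, c, g, h}  B2 = {a, b, c, g, i}  B3 = {a, b, c, d, i}  B4 = {a, c, d, i, j}  B5 = {a, b, f, g, h}  B6 = {a, c, d, e, j}
Tree: B1–B2, B2–B3, B3–B4, B1–B5, B4–B6
Every bag has size at most 5, so the width is 5 − 1 = 4 and tw(G) ≤ 4. Conversely, {a, c, d, e, j} is a clique of size 5, and the vertices of any clique must share a bag in every tree decomposition; so some bag has ≥ 5 vertices and tw(G) ≥ 4. The upper and lower bounds meet at 4, so that is the treewidth.

4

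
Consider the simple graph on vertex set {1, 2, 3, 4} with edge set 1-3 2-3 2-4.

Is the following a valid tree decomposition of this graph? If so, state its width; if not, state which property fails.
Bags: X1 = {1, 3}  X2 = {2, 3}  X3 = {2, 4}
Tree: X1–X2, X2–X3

Yes; width 1.

Every vertex of G appears in some bag (union = {1, 2, 3, 4}); every edge is covered by a bag; and for each vertex v the set of bags containing v is connected in the bag tree. The decomposition is therefore valid. The largest bag has 2 vertices, so the width is 1.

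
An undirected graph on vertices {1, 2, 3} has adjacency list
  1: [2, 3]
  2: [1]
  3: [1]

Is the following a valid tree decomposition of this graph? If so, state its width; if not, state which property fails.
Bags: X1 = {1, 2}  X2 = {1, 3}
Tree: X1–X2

Checking the three conditions: (i) the bags cover all of {1, 2, 3}; (ii) for each edge, some bag contains both endpoints; (iii) the bags containing any fixed vertex form a subtree. All hold, so the decomposition is valid with width 2 − 1 = 1.

Yes; width 1.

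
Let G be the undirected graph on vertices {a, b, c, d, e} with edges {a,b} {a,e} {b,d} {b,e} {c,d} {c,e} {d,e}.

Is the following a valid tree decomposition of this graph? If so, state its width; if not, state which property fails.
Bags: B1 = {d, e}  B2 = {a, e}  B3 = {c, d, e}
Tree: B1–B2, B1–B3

A tree decomposition must satisfy three properties: every vertex lies in some bag; for every edge, both endpoints lie together in some bag; and for every vertex, the bags containing it form a connected subtree. Here vertex b appears in no bag, so the decomposition is invalid.

No — vertex b appears in no bag.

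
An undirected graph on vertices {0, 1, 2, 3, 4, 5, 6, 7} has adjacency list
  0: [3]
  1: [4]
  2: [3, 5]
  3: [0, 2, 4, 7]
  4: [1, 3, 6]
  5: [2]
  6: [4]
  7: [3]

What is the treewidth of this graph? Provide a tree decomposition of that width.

The largest bag has 2 vertices, giving width 1; this decomposition certifies tw(G) ≤ 1. Any graph with an edge has treewidth ≥ 1, and G has the edge 2–3. Hence tw(G) = 1 exactly.

Treewidth 1.
One optimal decomposition is:
Bags: B1 = {2, 3}  B2 = {3, 4}  B3 = {0, 3}  B4 = {1, 4}  B5 = {4, 6}  B6 = {2, 5}  B7 = {3, 7}
Tree: B1–B2, B2–B3, B2–B4, B2–B5, B1–B6, B3–B7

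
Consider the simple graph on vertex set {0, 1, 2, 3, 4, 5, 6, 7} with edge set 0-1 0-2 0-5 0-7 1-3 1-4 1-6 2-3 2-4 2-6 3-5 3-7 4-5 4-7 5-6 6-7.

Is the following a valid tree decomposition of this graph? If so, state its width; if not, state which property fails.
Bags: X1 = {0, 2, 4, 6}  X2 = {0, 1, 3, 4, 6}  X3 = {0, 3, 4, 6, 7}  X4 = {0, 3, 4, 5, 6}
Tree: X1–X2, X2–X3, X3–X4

A tree decomposition must satisfy three properties: every vertex lies in some bag; for every edge, both endpoints lie together in some bag; and for every vertex, the bags containing it form a connected subtree. Here edge (3,2) lies in no bag, so the decomposition is invalid.

No — edge (3,2) lies in no bag.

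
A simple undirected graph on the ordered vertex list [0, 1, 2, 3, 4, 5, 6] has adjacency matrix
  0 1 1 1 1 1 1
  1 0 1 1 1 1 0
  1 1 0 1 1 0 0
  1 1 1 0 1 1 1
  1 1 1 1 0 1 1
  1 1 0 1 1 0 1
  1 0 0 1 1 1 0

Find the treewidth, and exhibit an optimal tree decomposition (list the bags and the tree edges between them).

Each bag holds 5 vertices, so the decomposition has width 4, which upper-bounds the treewidth. For the lower bound, the 5 vertices {0, 1, 2, 3, 4} are pairwise adjacent, and any tree decomposition puts a clique entirely inside one bag — forcing width ≥ 4. The upper and lower bounds meet at 4, so that is the treewidth.

Treewidth 4.
One such decomposition:
Bags: B1 = {0, 1, 3, 4, 5}  B2 = {0, 1, 2, 3, 4}  B3 = {0, 3, 4, 5, 6}
Tree: B1–B2, B1–B3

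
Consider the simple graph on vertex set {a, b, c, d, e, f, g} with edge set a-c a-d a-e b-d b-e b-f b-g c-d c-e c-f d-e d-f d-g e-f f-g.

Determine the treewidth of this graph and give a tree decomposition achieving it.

Treewidth 3.
Bags: B1 = {b, d, e, f}  B2 = {c, d, e, f}  B3 = {a, c, d, e}  B4 = {b, d, f, g}
Tree: B1–B2, B2–B3, B1–B4

The largest bag has 4 vertices, giving width 3; this decomposition certifies tw(G) ≤ 3. For the lower bound, the 4 vertices {a, c, d, e} are pairwise adjacent, and any tree decomposition puts a clique entirely inside one bag — forcing width ≥ 3. Hence tw(G) = 3 exactly.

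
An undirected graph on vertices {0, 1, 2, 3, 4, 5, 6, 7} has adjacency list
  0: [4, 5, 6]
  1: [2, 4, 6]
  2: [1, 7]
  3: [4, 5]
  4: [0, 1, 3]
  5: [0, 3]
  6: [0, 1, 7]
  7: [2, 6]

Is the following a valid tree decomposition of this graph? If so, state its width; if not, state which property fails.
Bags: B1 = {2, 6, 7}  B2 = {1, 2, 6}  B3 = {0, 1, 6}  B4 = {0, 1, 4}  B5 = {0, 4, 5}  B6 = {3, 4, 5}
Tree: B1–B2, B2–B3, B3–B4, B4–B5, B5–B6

Yes; width 2.

Checking the three conditions: (i) the bags cover all of {0, 1, 2, 3, 4, 5, 6, 7}; (ii) for each edge, some bag contains both endpoints; (iii) the bags containing any fixed vertex form a subtree. All hold, so the decomposition is valid with width 3 − 1 = 2.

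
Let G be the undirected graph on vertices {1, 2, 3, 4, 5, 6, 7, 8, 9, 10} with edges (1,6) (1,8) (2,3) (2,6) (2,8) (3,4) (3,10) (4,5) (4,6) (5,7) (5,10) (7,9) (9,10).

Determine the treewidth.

2

A width-2 tree decomposition is:
Bags: B1 = {7, 9, 10}  B2 = {5, 7, 10}  B3 = {3, 5, 10}  B4 = {3, 4, 5}  B5 = {2, 3, 4}  B6 = {2, 4, 6}  B7 = {2, 6, 8}  B8 = {1, 6, 8}
Tree: B1–B2, B2–B3, B3–B4, B4–B5, B5–B6, B6–B7, B7–B8
Each bag holds 3 vertices, so the decomposition has width 2, which upper-bounds the treewidth. For the lower bound, G contains the cycle 9–7–5–10–9, so G is not a forest; only forests have treewidth ≤ 1, hence tw(G) ≥ 2. The upper and lower bounds meet at 2, so that is the treewidth.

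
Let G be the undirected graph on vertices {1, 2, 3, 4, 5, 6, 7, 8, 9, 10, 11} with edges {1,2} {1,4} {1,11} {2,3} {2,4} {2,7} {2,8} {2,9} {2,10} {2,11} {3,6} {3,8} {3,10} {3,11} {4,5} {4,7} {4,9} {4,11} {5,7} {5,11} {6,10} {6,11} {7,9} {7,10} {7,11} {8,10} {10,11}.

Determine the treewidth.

A width-3 tree decomposition is:
Bags: B1 = {2, 3, 8, 10}  B2 = {2, 3, 10, 11}  B3 = {2, 7, 10, 11}  B4 = {3, 6, 10, 11}  B5 = {2, 4, 7, 11}  B6 = {4, 5, 7, 11}  B7 = {2, 4, 7, 9}  B8 = {1, 2, 4, 11}
Tree: B1–B2, B2–B3, B2–B4, B3–B5, B5–B6, B5–B7, B5–B8
Each bag holds 4 vertices, so the decomposition has width 3, which upper-bounds the treewidth. On the other hand G contains the 4-clique {2, 3, 8, 10}. A clique must lie in a single bag of any decomposition, so no decomposition can have width below 3. Hence tw(G) = 3 exactly.

3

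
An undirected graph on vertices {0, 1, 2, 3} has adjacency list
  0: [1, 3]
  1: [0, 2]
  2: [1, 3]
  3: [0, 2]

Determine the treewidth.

A width-2 tree decomposition is:
Bags: B1 = {1, 2, 3}  B2 = {0, 1, 3}
Tree: B1–B2
The largest bag has 3 vertices, giving width 2; this decomposition certifies tw(G) ≤ 2. The edges 3–2–1–0–3 form a cycle, so G is not a tree and its treewidth is at least 2. The upper and lower bounds meet at 2, so that is the treewidth.

2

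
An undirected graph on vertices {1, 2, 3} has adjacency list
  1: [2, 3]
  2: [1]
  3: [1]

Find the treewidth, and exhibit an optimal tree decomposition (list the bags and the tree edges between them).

Treewidth 1.
One optimal decomposition is:
Bags: B1 = {1, 2}  B2 = {1, 3}
Tree: B1–B2

The largest bag has 2 vertices, giving width 1; this decomposition certifies tw(G) ≤ 1. Any graph with an edge has treewidth ≥ 1, and G has the edge 2–1. The upper and lower bounds meet at 1, so that is the treewidth.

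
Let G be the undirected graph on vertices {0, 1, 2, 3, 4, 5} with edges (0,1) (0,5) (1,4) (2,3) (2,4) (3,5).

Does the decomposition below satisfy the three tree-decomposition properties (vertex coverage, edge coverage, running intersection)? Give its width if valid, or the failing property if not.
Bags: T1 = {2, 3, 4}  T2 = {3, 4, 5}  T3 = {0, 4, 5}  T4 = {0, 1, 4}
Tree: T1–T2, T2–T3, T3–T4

Yes; width 2.

Checking the three conditions: (i) the bags cover all of {0, 1, 2, 3, 4, 5}; (ii) for each edge, some bag contains both endpoints; (iii) the bags containing any fixed vertex form a subtree. All hold, so the decomposition is valid with width 3 − 1 = 2.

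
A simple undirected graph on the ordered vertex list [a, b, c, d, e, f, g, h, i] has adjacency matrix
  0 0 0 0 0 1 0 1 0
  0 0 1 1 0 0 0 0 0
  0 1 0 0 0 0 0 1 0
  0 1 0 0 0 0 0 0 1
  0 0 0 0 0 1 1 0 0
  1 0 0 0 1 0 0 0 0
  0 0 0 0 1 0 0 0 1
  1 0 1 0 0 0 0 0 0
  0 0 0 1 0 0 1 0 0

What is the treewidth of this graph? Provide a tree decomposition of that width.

Treewidth 2.
One such decomposition:
Bags: B1 = {e, g, i}  B2 = {d, e, i}  B3 = {b, d, e}  B4 = {b, c, e}  B5 = {c, e, h}  B6 = {a, e, h}  B7 = {a, e, f}
Tree: B1–B2, B2–B3, B3–B4, B4–B5, B5–B6, B6–B7

Every bag has size at most 3, so the width is 3 − 1 = 2 and tw(G) ≤ 2. For the lower bound, G contains the cycle e–g–i–d–b–c–h–a–f–e, so G is not a forest; only forests have treewidth ≤ 1, hence tw(G) ≥ 2. The upper and lower bounds meet at 2, so that is the treewidth.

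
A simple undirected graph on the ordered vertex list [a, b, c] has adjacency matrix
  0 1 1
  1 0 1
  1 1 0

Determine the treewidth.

A width-2 tree decomposition is:
Bags: B1 = {a, b, c}
Tree: (single bag)
A single bag containing all 3 vertices is trivially a valid decomposition of width 2. For the lower bound, the 3 vertices {a, b, c} are pairwise adjacent, and any tree decomposition puts a clique entirely inside one bag — forcing width ≥ 2. Therefore the treewidth is 2.

2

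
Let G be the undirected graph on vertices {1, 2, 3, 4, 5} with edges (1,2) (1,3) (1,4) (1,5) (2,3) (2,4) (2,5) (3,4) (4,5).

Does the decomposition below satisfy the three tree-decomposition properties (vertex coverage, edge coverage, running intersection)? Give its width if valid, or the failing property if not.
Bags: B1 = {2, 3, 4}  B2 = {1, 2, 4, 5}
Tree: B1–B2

No — edge (1,3) lies in no bag.

A tree decomposition must satisfy three properties: every vertex lies in some bag; for every edge, both endpoints lie together in some bag; and for every vertex, the bags containing it form a connected subtree. Here edge (1,3) lies in no bag, so the decomposition is invalid.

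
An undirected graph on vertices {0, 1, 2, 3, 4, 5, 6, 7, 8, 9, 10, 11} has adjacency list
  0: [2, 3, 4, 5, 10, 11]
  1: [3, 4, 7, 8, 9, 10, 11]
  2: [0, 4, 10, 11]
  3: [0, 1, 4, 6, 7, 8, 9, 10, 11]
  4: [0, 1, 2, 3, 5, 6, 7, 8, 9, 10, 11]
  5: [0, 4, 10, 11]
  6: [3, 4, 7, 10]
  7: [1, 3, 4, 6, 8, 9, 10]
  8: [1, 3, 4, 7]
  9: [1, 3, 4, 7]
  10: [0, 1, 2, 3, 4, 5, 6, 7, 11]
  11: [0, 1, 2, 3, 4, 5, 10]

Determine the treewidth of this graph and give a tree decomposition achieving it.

The largest bag has 5 vertices, giving width 4; this decomposition certifies tw(G) ≤ 4. Conversely, {0, 2, 4, 10, 11} is a clique of size 5, and the vertices of any clique must share a bag in every tree decomposition; so some bag has ≥ 5 vertices and tw(G) ≥ 4. Combining the bounds, tw(G) = 4.

Treewidth 4.
One such decomposition:
Bags: B1 = {1, 3, 4, 7, 10}  B2 = {1, 3, 4, 7, 8}  B3 = {3, 4, 6, 7, 10}  B4 = {1, 3, 4, 10, 11}  B5 = {0, 3, 4, 10, 11}  B6 = {1, 3, 4, 7, 9}  B7 = {0, 2, 4, 10, 11}  B8 = {0, 4, 5, 10, 11}
Tree: B1–B2, B1–B3, B1–B4, B4–B5, B1–B6, B5–B7, B7–B8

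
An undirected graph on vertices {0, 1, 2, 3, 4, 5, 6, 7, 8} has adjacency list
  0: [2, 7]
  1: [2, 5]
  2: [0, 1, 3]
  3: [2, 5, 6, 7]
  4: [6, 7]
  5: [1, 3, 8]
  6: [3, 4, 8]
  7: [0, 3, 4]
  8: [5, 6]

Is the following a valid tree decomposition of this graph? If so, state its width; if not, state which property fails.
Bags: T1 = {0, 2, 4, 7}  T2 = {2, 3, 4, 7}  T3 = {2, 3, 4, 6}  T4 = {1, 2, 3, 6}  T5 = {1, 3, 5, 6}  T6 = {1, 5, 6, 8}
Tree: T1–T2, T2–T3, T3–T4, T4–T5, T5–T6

Checking the three conditions: (i) the bags cover all of {0, 1, 2, 3, 4, 5, 6, 7, 8}; (ii) for each edge, some bag contains both endpoints; (iii) the bags containing any fixed vertex form a subtree. All hold, so the decomposition is valid with width 4 − 1 = 3.

Yes; width 3.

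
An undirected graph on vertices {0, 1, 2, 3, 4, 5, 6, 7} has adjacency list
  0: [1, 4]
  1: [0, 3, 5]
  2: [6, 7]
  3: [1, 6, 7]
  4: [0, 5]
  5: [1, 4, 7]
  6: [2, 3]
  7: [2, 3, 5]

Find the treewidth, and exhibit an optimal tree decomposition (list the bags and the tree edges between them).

Treewidth 2.
One such decomposition:
Bags: B1 = {0, 1, 4}  B2 = {1, 4, 5}  B3 = {1, 3, 5}  B4 = {3, 5, 7}  B5 = {3, 6, 7}  B6 = {2, 6, 7}
Tree: B1–B2, B2–B3, B3–B4, B4–B5, B5–B6

Each bag holds 3 vertices, so the decomposition has width 2, which upper-bounds the treewidth. The edges 0–4–5–1–0 form a cycle, so G is not a tree and its treewidth is at least 2. Hence tw(G) = 2 exactly.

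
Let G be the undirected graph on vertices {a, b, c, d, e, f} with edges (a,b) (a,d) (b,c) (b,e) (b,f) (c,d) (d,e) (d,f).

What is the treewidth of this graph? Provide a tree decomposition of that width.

Every bag has size at most 3, so the width is 3 − 1 = 2 and tw(G) ≤ 2. For the lower bound, G contains the cycle b–e–d–a–b, so G is not a forest; only forests have treewidth ≤ 1, hence tw(G) ≥ 2. Therefore the treewidth is 2.

Treewidth 2.
One such decomposition:
Bags: B1 = {b, d, e}  B2 = {a, b, d}  B3 = {b, c, d}  B4 = {b, d, f}
Tree: B1–B2, B2–B3, B3–B4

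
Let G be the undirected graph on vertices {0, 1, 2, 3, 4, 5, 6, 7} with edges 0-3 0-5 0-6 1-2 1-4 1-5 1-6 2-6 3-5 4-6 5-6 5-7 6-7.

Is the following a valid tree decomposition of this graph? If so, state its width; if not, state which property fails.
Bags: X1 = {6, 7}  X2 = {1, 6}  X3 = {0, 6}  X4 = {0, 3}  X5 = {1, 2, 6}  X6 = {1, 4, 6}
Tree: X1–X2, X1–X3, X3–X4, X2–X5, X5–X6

No — vertex 5 appears in no bag.

A tree decomposition must satisfy three properties: every vertex lies in some bag; for every edge, both endpoints lie together in some bag; and for every vertex, the bags containing it form a connected subtree. Here vertex 5 appears in no bag, so the decomposition is invalid.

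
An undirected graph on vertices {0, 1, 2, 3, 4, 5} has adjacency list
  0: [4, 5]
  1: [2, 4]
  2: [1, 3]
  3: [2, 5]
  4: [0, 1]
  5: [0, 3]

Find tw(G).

A width-2 tree decomposition is:
Bags: B1 = {0, 1, 4}  B2 = {0, 1, 2}  B3 = {0, 2, 3}  B4 = {0, 3, 5}
Tree: B1–B2, B2–B3, B3–B4
Every bag has size at most 3, so the width is 3 − 1 = 2 and tw(G) ≤ 2. The edges 0–4–1–2–3–5–0 form a cycle, so G is not a tree and its treewidth is at least 2. Therefore the treewidth is 2.

2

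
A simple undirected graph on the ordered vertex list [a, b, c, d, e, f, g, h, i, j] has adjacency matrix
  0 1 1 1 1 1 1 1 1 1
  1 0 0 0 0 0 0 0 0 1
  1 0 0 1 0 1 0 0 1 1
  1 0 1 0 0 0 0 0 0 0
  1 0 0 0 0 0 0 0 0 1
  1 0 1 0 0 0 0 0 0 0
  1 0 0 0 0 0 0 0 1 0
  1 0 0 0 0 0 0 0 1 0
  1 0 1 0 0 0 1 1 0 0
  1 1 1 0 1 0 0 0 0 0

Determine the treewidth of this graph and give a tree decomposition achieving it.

The largest bag has 3 vertices, giving width 2; this decomposition certifies tw(G) ≤ 2. On the other hand G contains the 3-clique {a, g, i}. A clique must lie in a single bag of any decomposition, so no decomposition can have width below 2. The upper and lower bounds meet at 2, so that is the treewidth.

Treewidth 2.
One optimal decomposition is:
Bags: B1 = {a, c, j}  B2 = {a, c, d}  B3 = {a, c, i}  B4 = {a, b, j}  B5 = {a, e, j}  B6 = {a, c, f}  B7 = {a, g, i}  B8 = {a, h, i}
Tree: B1–B2, B2–B3, B1–B4, B1–B5, B2–B6, B3–B7, B7–B8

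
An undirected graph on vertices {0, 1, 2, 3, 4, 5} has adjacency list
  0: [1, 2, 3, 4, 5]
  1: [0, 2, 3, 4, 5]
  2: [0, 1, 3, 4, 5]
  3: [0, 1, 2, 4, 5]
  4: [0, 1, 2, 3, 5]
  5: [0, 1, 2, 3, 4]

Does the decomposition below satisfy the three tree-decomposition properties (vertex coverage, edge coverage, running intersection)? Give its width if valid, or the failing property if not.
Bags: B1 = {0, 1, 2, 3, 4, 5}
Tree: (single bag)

Vertex coverage: the bags together contain {0, 1, 2, 3, 4, 5}, the full vertex set. Edge coverage: each edge of G has both endpoints in at least one bag. Running intersection: for every vertex, the bags containing it form a connected subtree. All three properties hold, so this is a valid tree decomposition of width max|bag| − 1 = 5, and hence tw(G) ≤ 5.

Yes; width 5.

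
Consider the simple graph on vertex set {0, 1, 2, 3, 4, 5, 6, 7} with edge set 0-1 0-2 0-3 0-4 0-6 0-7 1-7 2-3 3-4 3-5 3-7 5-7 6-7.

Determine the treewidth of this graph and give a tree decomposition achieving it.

Every bag has size at most 3, so the width is 3 − 1 = 2 and tw(G) ≤ 2. Conversely, {0, 1, 7} is a clique of size 3, and the vertices of any clique must share a bag in every tree decomposition; so some bag has ≥ 3 vertices and tw(G) ≥ 2. Combining the bounds, tw(G) = 2.

Treewidth 2.
Bags: B1 = {0, 1, 7}  B2 = {0, 3, 7}  B3 = {3, 5, 7}  B4 = {0, 3, 4}  B5 = {0, 2, 3}  B6 = {0, 6, 7}
Tree: B1–B2, B2–B3, B2–B4, B2–B5, B1–B6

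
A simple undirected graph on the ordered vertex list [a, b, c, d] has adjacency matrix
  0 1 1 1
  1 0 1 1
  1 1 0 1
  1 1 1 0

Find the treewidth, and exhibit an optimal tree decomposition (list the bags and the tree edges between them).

With just one bag of size 4, the width is 4 − 1 = 3, so tw(G) ≤ 3. Conversely, {a, b, c, d} is a clique of size 4, and the vertices of any clique must share a bag in every tree decomposition; so some bag has ≥ 4 vertices and tw(G) ≥ 3. Hence tw(G) = 3 exactly.

Treewidth 3.
One such decomposition:
Bags: B1 = {a, b, c, d}
Tree: (single bag)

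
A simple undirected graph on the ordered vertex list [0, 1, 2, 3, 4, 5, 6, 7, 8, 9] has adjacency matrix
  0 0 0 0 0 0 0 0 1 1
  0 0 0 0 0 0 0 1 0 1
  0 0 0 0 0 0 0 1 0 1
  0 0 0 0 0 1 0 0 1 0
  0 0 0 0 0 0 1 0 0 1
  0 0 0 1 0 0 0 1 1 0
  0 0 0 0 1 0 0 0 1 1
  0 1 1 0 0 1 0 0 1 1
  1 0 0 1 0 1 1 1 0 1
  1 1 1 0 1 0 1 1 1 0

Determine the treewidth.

A width-2 tree decomposition is:
Bags: B1 = {5, 7, 8}  B2 = {7, 8, 9}  B3 = {3, 5, 8}  B4 = {0, 8, 9}  B5 = {6, 8, 9}  B6 = {1, 7, 9}  B7 = {2, 7, 9}  B8 = {4, 6, 9}
Tree: B1–B2, B1–B3, B2–B4, B2–B5, B2–B6, B6–B7, B5–B8
The largest bag has 3 vertices, giving width 2; this decomposition certifies tw(G) ≤ 2. Conversely, {0, 8, 9} is a clique of size 3, and the vertices of any clique must share a bag in every tree decomposition; so some bag has ≥ 3 vertices and tw(G) ≥ 2. Therefore the treewidth is 2.

2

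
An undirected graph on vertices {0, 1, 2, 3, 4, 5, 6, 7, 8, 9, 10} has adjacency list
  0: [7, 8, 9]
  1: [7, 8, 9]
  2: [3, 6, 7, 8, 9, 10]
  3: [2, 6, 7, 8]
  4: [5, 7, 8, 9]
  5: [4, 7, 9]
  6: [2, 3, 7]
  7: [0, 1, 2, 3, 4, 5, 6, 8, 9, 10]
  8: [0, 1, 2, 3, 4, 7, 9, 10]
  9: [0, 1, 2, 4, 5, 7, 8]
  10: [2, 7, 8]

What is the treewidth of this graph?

3

A width-3 tree decomposition is:
Bags: B1 = {4, 5, 7, 9}  B2 = {4, 7, 8, 9}  B3 = {1, 7, 8, 9}  B4 = {2, 7, 8, 9}  B5 = {0, 7, 8, 9}  B6 = {2, 3, 7, 8}  B7 = {2, 7, 8, 10}  B8 = {2, 3, 6, 7}
Tree: B1–B2, B2–B3, B3–B4, B4–B5, B4–B6, B6–B7, B6–B8
Each bag holds 4 vertices, so the decomposition has width 3, which upper-bounds the treewidth. On the other hand G contains the 4-clique {0, 7, 8, 9}. A clique must lie in a single bag of any decomposition, so no decomposition can have width below 3. Hence tw(G) = 3 exactly.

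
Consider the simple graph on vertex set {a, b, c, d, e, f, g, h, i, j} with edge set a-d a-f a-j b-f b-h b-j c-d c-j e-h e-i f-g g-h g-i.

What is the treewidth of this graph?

A width-2 tree decomposition is:
Bags: B1 = {c, d, j}  B2 = {a, d, j}  B3 = {a, b, j}  B4 = {a, b, f}  B5 = {b, f, h}  B6 = {f, g, h}  B7 = {e, g, h}  B8 = {e, g, i}
Tree: B1–B2, B2–B3, B3–B4, B4–B5, B5–B6, B6–B7, B7–B8
The largest bag has 3 vertices, giving width 2; this decomposition certifies tw(G) ≤ 2. For the lower bound, G contains the cycle c–d–a–j–c, so G is not a forest; only forests have treewidth ≤ 1, hence tw(G) ≥ 2. Hence tw(G) = 2 exactly.

2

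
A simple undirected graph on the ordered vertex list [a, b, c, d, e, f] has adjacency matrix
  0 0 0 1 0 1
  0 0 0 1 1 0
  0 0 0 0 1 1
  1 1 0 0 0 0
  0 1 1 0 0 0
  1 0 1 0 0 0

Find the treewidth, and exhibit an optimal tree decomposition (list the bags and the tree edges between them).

Treewidth 2.
One such decomposition:
Bags: B1 = {b, c, e}  B2 = {b, c, f}  B3 = {a, b, f}  B4 = {a, b, d}
Tree: B1–B2, B2–B3, B3–B4

Every bag has size at most 3, so the width is 3 − 1 = 2 and tw(G) ≤ 2. The edges b–e–c–f–a–d–b form a cycle, so G is not a tree and its treewidth is at least 2. Therefore the treewidth is 2.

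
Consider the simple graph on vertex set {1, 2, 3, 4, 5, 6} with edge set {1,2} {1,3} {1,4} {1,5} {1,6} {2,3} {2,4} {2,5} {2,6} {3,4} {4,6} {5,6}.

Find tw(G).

3

A width-3 tree decomposition is:
Bags: B1 = {1, 2, 3, 4}  B2 = {1, 2, 4, 6}  B3 = {1, 2, 5, 6}
Tree: B1–B2, B2–B3
Each bag holds 4 vertices, so the decomposition has width 3, which upper-bounds the treewidth. For the lower bound, the 4 vertices {1, 2, 3, 4} are pairwise adjacent, and any tree decomposition puts a clique entirely inside one bag — forcing width ≥ 3. Therefore the treewidth is 3.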